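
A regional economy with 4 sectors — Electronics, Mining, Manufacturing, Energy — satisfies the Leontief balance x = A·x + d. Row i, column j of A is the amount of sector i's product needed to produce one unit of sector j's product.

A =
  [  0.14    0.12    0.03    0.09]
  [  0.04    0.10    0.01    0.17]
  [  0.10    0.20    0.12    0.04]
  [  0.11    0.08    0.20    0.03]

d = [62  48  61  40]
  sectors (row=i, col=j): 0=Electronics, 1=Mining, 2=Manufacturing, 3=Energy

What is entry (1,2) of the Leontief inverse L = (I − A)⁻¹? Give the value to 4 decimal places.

Form M = I − A:
  [  0.86   -0.12   -0.03   -0.09]
  [ -0.04    0.90   -0.01   -0.17]
  [ -0.10   -0.20    0.88   -0.04]
  [ -0.11   -0.08   -0.20    0.97]
Leontief inverse L = M⁻¹:
  [  1.1994    0.1901    0.0766    0.1478]
  [  0.0886    1.1563    0.0647    0.2135]
  [  0.1645    0.2924    1.1714    0.1148]
  [  0.1772    0.1772    0.2555    1.0890]
Total output x = L · d:
  x_0 = 1.1994·62 + 0.1901·48 + 0.0766·61 + 0.1478·40 = 94.0749
  x_1 = 0.0886·62 + 1.1563·48 + 0.0647·61 + 0.2135·40 = 73.4835
  x_2 = 0.1645·62 + 0.2924·48 + 1.1714·61 + 0.1148·40 = 100.2840
  x_3 = 0.1772·62 + 0.1772·48 + 0.2555·61 + 1.0890·40 = 78.6430

L[1,2] = 0.0647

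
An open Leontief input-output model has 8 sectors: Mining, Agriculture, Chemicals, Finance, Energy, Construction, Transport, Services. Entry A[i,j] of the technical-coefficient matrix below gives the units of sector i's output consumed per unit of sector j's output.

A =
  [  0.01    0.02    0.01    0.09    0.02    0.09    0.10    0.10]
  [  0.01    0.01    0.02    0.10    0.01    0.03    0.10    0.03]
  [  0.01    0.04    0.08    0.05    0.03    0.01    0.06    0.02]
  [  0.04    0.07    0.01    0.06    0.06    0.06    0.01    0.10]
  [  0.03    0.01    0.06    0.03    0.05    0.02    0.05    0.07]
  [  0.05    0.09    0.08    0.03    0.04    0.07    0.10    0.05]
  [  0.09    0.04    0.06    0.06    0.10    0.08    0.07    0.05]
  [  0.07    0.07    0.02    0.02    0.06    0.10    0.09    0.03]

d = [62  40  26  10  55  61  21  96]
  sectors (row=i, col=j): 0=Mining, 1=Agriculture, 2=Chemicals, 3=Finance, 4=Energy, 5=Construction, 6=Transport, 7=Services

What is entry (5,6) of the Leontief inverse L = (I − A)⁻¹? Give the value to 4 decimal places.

Form M = I − A:
  [  0.99   -0.02   -0.01   -0.09   -0.02   -0.09   -0.10   -0.10]
  [ -0.01    0.99   -0.02   -0.10   -0.01   -0.03   -0.10   -0.03]
  [ -0.01   -0.04    0.92   -0.05   -0.03   -0.01   -0.06   -0.02]
  [ -0.04   -0.07   -0.01    0.94   -0.06   -0.06   -0.01   -0.10]
  [ -0.03   -0.01   -0.06   -0.03    0.95   -0.02   -0.05   -0.07]
  [ -0.05   -0.09   -0.08   -0.03   -0.04    0.93   -0.10   -0.05]
  [ -0.09   -0.04   -0.06   -0.06   -0.10   -0.08    0.93   -0.05]
  [ -0.07   -0.07   -0.02   -0.02   -0.06   -0.10   -0.09    0.97]
Leontief inverse L = M⁻¹:
  [  1.0500    0.0623    0.0441    0.1292    0.0639    0.1428    0.1566    0.1444]
  [  0.0375    1.0381    0.0430    0.1297    0.0423    0.0653    0.1353    0.0636]
  [  0.0302    0.0616    1.1033    0.0780    0.0553    0.0360    0.0932    0.0465]
  [  0.0693    0.1032    0.0371    1.0966    0.0927    0.1035    0.0623    0.1394]
  [  0.0540    0.0348    0.0848    0.0573    1.0783    0.0525    0.0889    0.0994]
  [  0.0867    0.1284    0.1203    0.0794    0.0827    1.1206    0.1660    0.0959]
  [  0.1285    0.0818    0.1022    0.1103    0.1460    0.1357    1.1383    0.1055]
  [  0.1047    0.1058    0.0569    0.0649    0.0995    0.1493    0.1525    1.0756]
Total output x = L · d:
  x_0 = 1.0500·62 + 0.0623·40 + 0.0441·26 + 0.1292·10 + 0.0639·55 + 0.1428·61 + 0.1566·21 + 0.1444·96 = 99.4137
  x_1 = 0.0375·62 + 1.0381·40 + 0.0430·26 + 0.1297·10 + 0.0423·55 + 0.0653·61 + 0.1353·21 + 0.0636·96 = 61.5294
  x_2 = 0.0302·62 + 0.0616·40 + 1.1033·26 + 0.0780·10 + 0.0553·55 + 0.0360·61 + 0.0932·21 + 0.0465·96 = 45.4556
  x_3 = 0.0693·62 + 0.1032·40 + 0.0371·26 + 1.0966·10 + 0.0927·55 + 0.1035·61 + 0.0623·21 + 0.1394·96 = 46.4551
  x_4 = 0.0540·62 + 0.0348·40 + 0.0848·26 + 0.0573·10 + 1.0783·55 + 0.0525·61 + 0.0889·21 + 0.0994·96 = 81.4298
  x_5 = 0.0867·62 + 0.1284·40 + 0.1203·26 + 0.0794·10 + 0.0827·55 + 1.1206·61 + 0.1660·21 + 0.0959·96 = 100.0255
  x_6 = 0.1285·62 + 0.0818·40 + 0.1022·26 + 0.1103·10 + 0.1460·55 + 0.1357·61 + 1.1383·21 + 0.1055·96 = 65.3361
  x_7 = 0.1047·62 + 0.1058·40 + 0.0569·26 + 0.0649·10 + 0.0995·55 + 0.1493·61 + 0.1525·21 + 1.0756·96 = 133.8895

L[5,6] = 0.1660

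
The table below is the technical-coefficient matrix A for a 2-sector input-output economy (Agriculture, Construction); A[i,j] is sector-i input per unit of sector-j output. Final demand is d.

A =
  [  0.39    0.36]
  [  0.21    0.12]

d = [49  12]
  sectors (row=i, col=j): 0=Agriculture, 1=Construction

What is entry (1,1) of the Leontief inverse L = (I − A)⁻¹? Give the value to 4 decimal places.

Form M = I − A:
  [  0.61   -0.36]
  [ -0.21    0.88]
Leontief inverse L = M⁻¹:
  [  1.9081    0.7806]
  [  0.4553    1.3226]
Total output x = L · d:
  x_0 = 1.9081·49 + 0.7806·12 = 102.8621
  x_1 = 0.4553·49 + 1.3226·12 = 38.1830

L[1,1] = 1.3226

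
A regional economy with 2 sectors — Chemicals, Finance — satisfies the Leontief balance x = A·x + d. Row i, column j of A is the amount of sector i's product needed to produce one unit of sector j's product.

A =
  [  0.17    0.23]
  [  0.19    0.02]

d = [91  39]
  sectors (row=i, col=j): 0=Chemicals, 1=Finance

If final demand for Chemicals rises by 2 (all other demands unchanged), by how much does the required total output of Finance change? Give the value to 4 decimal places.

0.4937

Form M = I − A:
  [  0.83   -0.23]
  [ -0.19    0.98]
Leontief inverse L = M⁻¹:
  [  1.2732    0.2988]
  [  0.2468    1.0783]
Total output x = L · d:
  x_0 = 1.2732·91 + 0.2988·39 = 127.5172
  x_1 = 0.2468·91 + 1.0783·39 = 64.5186
Δx_1 = L[1,0] · Δd_0 = 0.2468 · 2 = 0.4937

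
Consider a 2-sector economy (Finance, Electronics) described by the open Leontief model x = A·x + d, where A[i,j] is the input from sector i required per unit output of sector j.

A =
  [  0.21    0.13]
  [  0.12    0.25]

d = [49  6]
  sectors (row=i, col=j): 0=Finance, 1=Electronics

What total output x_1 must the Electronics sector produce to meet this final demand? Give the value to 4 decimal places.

Form M = I − A:
  [  0.79   -0.13]
  [ -0.12    0.75]
Leontief inverse L = M⁻¹:
  [  1.3001    0.2253]
  [  0.2080    1.3694]
Total output x = L · d:
  x_0 = 1.3001·49 + 0.2253·6 = 65.0546
  x_1 = 0.2080·49 + 1.3694·6 = 18.4087

18.4087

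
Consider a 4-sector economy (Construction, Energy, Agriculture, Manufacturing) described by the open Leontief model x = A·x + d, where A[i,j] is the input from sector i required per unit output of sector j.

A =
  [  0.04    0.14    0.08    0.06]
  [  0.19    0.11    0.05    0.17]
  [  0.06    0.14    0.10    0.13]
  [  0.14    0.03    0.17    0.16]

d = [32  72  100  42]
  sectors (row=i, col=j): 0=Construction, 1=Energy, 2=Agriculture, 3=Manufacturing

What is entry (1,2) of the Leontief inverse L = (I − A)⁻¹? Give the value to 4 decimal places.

L[1,2] = 0.1466

Form M = I − A:
  [  0.96   -0.14   -0.08   -0.06]
  [ -0.19    0.89   -0.05   -0.17]
  [ -0.06   -0.14    0.90   -0.13]
  [ -0.14   -0.03   -0.17    0.84]
Leontief inverse L = M⁻¹:
  [  1.1105    0.2009    0.1365    0.1411]
  [  0.2888    1.2017    0.1466    0.2865]
  [  0.1516    0.2177    1.1816    0.2378]
  [  0.2261    0.1205    0.2671    1.2723]
Total output x = L · d:
  x_0 = 1.1105·32 + 0.2009·72 + 0.1365·100 + 0.1411·42 = 69.5846
  x_1 = 0.2888·32 + 1.2017·72 + 0.1466·100 + 0.2865·42 = 122.4549
  x_2 = 0.1516·32 + 0.2177·72 + 1.1816·100 + 0.2378·42 = 148.6739
  x_3 = 0.2261·32 + 0.1205·72 + 0.2671·100 + 1.2723·42 = 96.0596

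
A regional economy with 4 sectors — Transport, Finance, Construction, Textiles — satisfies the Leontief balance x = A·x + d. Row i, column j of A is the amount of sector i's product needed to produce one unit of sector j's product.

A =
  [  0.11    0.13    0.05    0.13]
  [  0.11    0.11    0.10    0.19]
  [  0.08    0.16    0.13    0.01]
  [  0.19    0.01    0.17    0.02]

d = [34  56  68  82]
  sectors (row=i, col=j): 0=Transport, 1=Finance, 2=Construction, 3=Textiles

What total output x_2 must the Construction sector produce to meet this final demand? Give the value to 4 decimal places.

Form M = I − A:
  [  0.89   -0.13   -0.05   -0.13]
  [ -0.11    0.89   -0.10   -0.19]
  [ -0.08   -0.16    0.87   -0.01]
  [ -0.19   -0.01   -0.17    0.98]
Leontief inverse L = M⁻¹:
  [  1.2030    0.2016    0.1314    0.2000]
  [  0.2220    1.1952    0.2016    0.2632]
  [  0.1545    0.2394    1.2013    0.0792]
  [  0.2623    0.0928    0.2359    1.0756]
Total output x = L · d:
  x_0 = 1.2030·34 + 0.2016·56 + 0.1314·68 + 0.2000·82 = 77.5272
  x_1 = 0.2220·34 + 1.1952·56 + 0.2016·68 + 0.2632·82 = 109.7751
  x_2 = 0.1545·34 + 0.2394·56 + 1.2013·68 + 0.0792·82 = 106.8388
  x_3 = 0.2623·34 + 0.0928·56 + 0.2359·68 + 1.0756·82 = 118.3577

106.8388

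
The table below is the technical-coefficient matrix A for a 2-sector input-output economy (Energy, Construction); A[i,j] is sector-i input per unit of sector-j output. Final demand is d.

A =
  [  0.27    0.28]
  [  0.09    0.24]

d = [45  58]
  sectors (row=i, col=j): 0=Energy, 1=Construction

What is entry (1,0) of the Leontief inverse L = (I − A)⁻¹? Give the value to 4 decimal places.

Form M = I − A:
  [  0.73   -0.28]
  [ -0.09    0.76]
Leontief inverse L = M⁻¹:
  [  1.4350    0.5287]
  [  0.1699    1.3784]
Total output x = L · d:
  x_0 = 1.4350·45 + 0.5287·58 = 95.2417
  x_1 = 0.1699·45 + 1.3784·58 = 87.5944

L[1,0] = 0.1699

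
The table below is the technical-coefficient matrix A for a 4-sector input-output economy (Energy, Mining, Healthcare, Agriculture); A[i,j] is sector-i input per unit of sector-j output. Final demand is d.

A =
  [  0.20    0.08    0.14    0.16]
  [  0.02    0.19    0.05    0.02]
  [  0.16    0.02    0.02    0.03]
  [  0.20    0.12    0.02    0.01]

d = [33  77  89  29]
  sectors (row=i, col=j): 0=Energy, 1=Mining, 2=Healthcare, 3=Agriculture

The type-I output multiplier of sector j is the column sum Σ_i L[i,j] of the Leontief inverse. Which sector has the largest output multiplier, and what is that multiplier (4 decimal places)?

Energy (1.9227)

Form M = I − A:
  [  0.80   -0.08   -0.14   -0.16]
  [ -0.02    0.81   -0.05   -0.02]
  [ -0.16   -0.02    0.98   -0.03]
  [ -0.20   -0.12   -0.02    0.99]
Leontief inverse L = M⁻¹:
  [  1.3528    0.1725    0.2067    0.2284]
  [  0.0547    1.2471    0.0722    0.0362]
  [  0.2307    0.0594    1.0578    0.0705]
  [  0.2846    0.1872    0.0719    1.0621]
Total output x = L · d:
  x_0 = 1.3528·33 + 0.1725·77 + 0.2067·89 + 0.2284·29 = 82.9470
  x_1 = 0.0547·33 + 1.2471·77 + 0.0722·89 + 0.0362·29 = 105.3059
  x_2 = 0.2307·33 + 0.0594·77 + 1.0578·89 + 0.0705·29 = 108.3753
  x_3 = 0.2846·33 + 0.1872·77 + 0.0719·89 + 1.0621·29 = 61.0036
Output multipliers (column sums of L):
  Energy: 1.9227
  Mining: 1.6662
  Healthcare: 1.4086
  Agriculture: 1.3972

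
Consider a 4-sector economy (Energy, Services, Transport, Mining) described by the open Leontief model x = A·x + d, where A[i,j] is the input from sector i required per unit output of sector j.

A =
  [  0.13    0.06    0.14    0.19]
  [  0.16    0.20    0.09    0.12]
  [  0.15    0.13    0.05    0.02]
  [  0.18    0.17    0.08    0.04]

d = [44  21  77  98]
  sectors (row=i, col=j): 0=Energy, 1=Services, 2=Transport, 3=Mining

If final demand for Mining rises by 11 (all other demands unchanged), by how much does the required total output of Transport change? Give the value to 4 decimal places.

Form M = I − A:
  [  0.87   -0.06   -0.14   -0.19]
  [ -0.16    0.80   -0.09   -0.12]
  [ -0.15   -0.13    0.95   -0.02]
  [ -0.18   -0.17   -0.08    0.96]
Leontief inverse L = M⁻¹:
  [  1.2836    0.1940    0.2314    0.2831]
  [  0.3336    1.3582    0.1980    0.2399]
  [  0.2551    0.2227    1.1199    0.1017]
  [  0.3210    0.2955    0.1718    1.1457]
Total output x = L · d:
  x_0 = 1.2836·44 + 0.1940·21 + 0.2314·77 + 0.2831·98 = 106.1138
  x_1 = 0.3336·44 + 1.3582·21 + 0.1980·77 + 0.2399·98 = 81.9584
  x_2 = 0.2551·44 + 0.2227·21 + 1.1199·77 + 0.1017·98 = 112.0930
  x_3 = 0.3210·44 + 0.2955·21 + 0.1718·77 + 1.1457·98 = 145.8342
Δx_2 = L[2,3] · Δd_3 = 0.1017 · 11 = 1.1182

1.1182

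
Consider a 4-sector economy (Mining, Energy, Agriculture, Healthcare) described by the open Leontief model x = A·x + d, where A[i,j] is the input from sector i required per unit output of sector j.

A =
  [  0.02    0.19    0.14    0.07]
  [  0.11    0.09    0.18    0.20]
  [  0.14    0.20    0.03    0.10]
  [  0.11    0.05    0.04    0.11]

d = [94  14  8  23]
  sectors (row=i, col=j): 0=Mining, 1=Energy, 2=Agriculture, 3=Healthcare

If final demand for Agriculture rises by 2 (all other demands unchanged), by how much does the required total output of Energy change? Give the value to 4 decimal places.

Form M = I − A:
  [  0.98   -0.19   -0.14   -0.07]
  [ -0.11    0.91   -0.18   -0.20]
  [ -0.14   -0.20    0.97   -0.10]
  [ -0.11   -0.05   -0.04    0.89]
Leontief inverse L = M⁻¹:
  [  1.1041    0.2886    0.2202    0.1764]
  [  0.2116    1.2201    0.2702    0.3212]
  [  0.2193    0.3054    1.1280    0.2126]
  [  0.1582    0.1179    0.0931    1.1730]
Total output x = L · d:
  x_0 = 1.1041·94 + 0.2886·14 + 0.2202·8 + 0.1764·23 = 113.6414
  x_1 = 0.2116·94 + 1.2201·14 + 0.2702·8 + 0.3212·23 = 46.5211
  x_2 = 0.2193·94 + 0.3054·14 + 1.1280·8 + 0.2126·23 = 38.8027
  x_3 = 0.1582·94 + 0.1179·14 + 0.0931·8 + 1.1730·23 = 44.2457
Δx_1 = L[1,2] · Δd_2 = 0.2702 · 2 = 0.5404

0.5404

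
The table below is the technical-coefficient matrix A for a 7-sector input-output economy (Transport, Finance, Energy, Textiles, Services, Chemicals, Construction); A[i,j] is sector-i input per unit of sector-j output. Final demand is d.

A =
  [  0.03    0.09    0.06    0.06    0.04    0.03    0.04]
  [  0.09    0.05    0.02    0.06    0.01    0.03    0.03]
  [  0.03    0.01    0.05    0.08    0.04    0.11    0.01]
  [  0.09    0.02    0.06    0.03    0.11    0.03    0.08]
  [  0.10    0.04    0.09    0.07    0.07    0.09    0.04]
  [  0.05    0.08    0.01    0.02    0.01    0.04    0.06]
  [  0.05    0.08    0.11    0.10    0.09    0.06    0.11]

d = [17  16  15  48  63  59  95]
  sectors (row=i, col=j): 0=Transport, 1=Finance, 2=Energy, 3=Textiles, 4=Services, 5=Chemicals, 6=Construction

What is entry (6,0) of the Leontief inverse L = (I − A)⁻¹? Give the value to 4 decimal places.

L[6,0] = 0.1136

Form M = I − A:
  [  0.97   -0.09   -0.06   -0.06   -0.04   -0.03   -0.04]
  [ -0.09    0.95   -0.02   -0.06   -0.01   -0.03   -0.03]
  [ -0.03   -0.01    0.95   -0.08   -0.04   -0.11   -0.01]
  [ -0.09   -0.02   -0.06    0.97   -0.11   -0.03   -0.08]
  [ -0.10   -0.04   -0.09   -0.07    0.93   -0.09   -0.04]
  [ -0.05   -0.08   -0.01   -0.02   -0.01    0.96   -0.06]
  [ -0.05   -0.08   -0.11   -0.10   -0.09   -0.06    0.89]
Leontief inverse L = M⁻¹:
  [  1.0673    0.1179    0.0910    0.0942    0.0695    0.0612    0.0687]
  [  0.1185    1.0767    0.0459    0.0870    0.0348    0.0520    0.0550]
  [  0.0627    0.0372    1.0763    0.1066    0.0672    0.1385    0.0381]
  [  0.1339    0.0589    0.1063    1.0761    0.1504    0.0733    0.1176]
  [  0.1484    0.0829    0.1345    0.1167    1.1114    0.1355    0.0806]
  [  0.0776    0.1065    0.0340    0.0470    0.0311    1.0610    0.0846]
  [  0.1136    0.1302    0.1701    0.1622    0.1467    0.1187    1.1642]
Total output x = L · d:
  x_0 = 1.0673·17 + 0.1179·16 + 0.0910·15 + 0.0942·48 + 0.0695·63 + 0.0612·59 + 0.0687·95 = 40.4341
  x_1 = 0.1185·17 + 1.0767·16 + 0.0459·15 + 0.0870·48 + 0.0348·63 + 0.0520·59 + 0.0550·95 = 34.5928
  x_2 = 0.0627·17 + 0.0372·16 + 1.0763·15 + 0.1066·48 + 0.0672·63 + 0.1385·59 + 0.0381·95 = 38.9412
  x_3 = 0.1339·17 + 0.0589·16 + 0.1063·15 + 1.0761·48 + 0.1504·63 + 0.0733·59 + 0.1176·95 = 81.4425
  x_4 = 0.1484·17 + 0.0829·16 + 0.1345·15 + 0.1167·48 + 1.1114·63 + 0.1355·59 + 0.0806·95 = 97.1347
  x_5 = 0.0776·17 + 0.1065·16 + 0.0340·15 + 0.0470·48 + 0.0311·63 + 1.0610·59 + 0.0846·95 = 78.3858
  x_6 = 0.1136·17 + 0.1302·16 + 0.1701·15 + 0.1622·48 + 0.1467·63 + 0.1187·59 + 1.1642·95 = 141.1935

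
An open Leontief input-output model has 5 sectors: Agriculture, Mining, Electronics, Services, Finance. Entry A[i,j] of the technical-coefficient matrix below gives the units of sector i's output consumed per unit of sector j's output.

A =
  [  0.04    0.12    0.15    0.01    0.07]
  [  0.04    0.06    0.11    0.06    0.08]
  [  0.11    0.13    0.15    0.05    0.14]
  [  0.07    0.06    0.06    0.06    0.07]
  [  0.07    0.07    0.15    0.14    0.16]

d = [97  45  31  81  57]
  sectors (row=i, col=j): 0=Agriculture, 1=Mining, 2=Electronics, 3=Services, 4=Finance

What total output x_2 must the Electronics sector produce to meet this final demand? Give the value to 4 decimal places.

93.6979

Form M = I − A:
  [  0.96   -0.12   -0.15   -0.01   -0.07]
  [ -0.04    0.94   -0.11   -0.06   -0.08]
  [ -0.11   -0.13    0.85   -0.05   -0.14]
  [ -0.07   -0.06   -0.06    0.94   -0.07]
  [ -0.07   -0.07   -0.15   -0.14    0.84]
Leontief inverse L = M⁻¹:
  [  1.0939    0.1896    0.2493    0.0602    0.1558]
  [  0.0882    1.1205    0.1955    0.1060    0.1555]
  [  0.1862    0.2304    1.2945    0.1248    0.2636]
  [  0.1102    0.1129    0.1353    1.0994    0.1341]
  [  0.1501    0.1691    0.2908    0.2194    1.2858]
Total output x = L · d:
  x_0 = 1.0939·97 + 0.1896·45 + 0.2493·31 + 0.0602·81 + 0.1558·57 = 136.1210
  x_1 = 0.0882·97 + 1.1205·45 + 0.1955·31 + 0.1060·81 + 0.1555·57 = 82.4796
  x_2 = 0.1862·97 + 0.2304·45 + 1.2945·31 + 0.1248·81 + 0.2636·57 = 93.6979
  x_3 = 0.1102·97 + 0.1129·45 + 0.1353·31 + 1.0994·81 + 0.1341·57 = 116.6559
  x_4 = 0.1501·97 + 0.1691·45 + 0.2908·31 + 0.2194·81 + 1.2858·57 = 122.2483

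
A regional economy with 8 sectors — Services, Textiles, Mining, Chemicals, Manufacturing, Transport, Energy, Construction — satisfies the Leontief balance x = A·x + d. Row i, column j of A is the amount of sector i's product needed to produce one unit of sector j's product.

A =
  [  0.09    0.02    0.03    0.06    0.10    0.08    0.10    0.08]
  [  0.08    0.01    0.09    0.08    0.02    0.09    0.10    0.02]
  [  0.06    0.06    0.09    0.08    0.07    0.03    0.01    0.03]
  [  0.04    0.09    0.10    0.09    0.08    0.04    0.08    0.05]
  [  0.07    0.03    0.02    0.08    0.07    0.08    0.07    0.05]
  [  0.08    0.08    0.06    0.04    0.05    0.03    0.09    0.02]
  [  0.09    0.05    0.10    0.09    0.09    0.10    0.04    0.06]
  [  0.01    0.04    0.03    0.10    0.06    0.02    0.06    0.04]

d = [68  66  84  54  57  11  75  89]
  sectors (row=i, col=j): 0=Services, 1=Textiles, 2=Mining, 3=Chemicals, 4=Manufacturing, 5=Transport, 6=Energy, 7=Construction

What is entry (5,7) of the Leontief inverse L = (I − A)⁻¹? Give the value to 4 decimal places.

Form M = I − A:
  [  0.91   -0.02   -0.03   -0.06   -0.10   -0.08   -0.10   -0.08]
  [ -0.08    0.99   -0.09   -0.08   -0.02   -0.09   -0.10   -0.02]
  [ -0.06   -0.06    0.91   -0.08   -0.07   -0.03   -0.01   -0.03]
  [ -0.04   -0.09   -0.10    0.91   -0.08   -0.04   -0.08   -0.05]
  [ -0.07   -0.03   -0.02   -0.08    0.93   -0.08   -0.07   -0.05]
  [ -0.08   -0.08   -0.06   -0.04   -0.05    0.97   -0.09   -0.02]
  [ -0.09   -0.05   -0.10   -0.09   -0.09   -0.10    0.96   -0.06]
  [ -0.01   -0.04   -0.03   -0.10   -0.06   -0.02   -0.06    0.96]
Leontief inverse L = M⁻¹:
  [  1.1644    0.0747    0.0995    0.1467    0.1807    0.1480    0.1777    0.1329]
  [  0.1480    1.0626    0.1592    0.1554    0.0923    0.1482    0.1654    0.0658]
  [  0.1153    0.1016    1.1466    0.1463    0.1287    0.0794    0.0678    0.0678]
  [  0.1146    0.1458    0.1788    1.1799    0.1577    0.1082    0.1552    0.0998]
  [  0.1330    0.0777    0.0810    0.1526    1.1371    0.1368    0.1371    0.0938]
  [  0.1439    0.1220    0.1221    0.1108    0.1141    1.0889    0.1525    0.0623]
  [  0.1706    0.1115    0.1792    0.1835    0.1753    0.1702    1.1241    0.1146]
  [  0.0558    0.0778    0.0809    0.1588    0.1106    0.0633    0.1090    1.0726]
Total output x = L · d:
  x_0 = 1.1644·68 + 0.0747·66 + 0.0995·84 + 0.1467·54 + 0.1807·57 + 0.1480·11 + 0.1777·75 + 0.1329·89 = 137.4733
  x_1 = 0.1480·68 + 1.0626·66 + 0.1592·84 + 0.1554·54 + 0.0923·57 + 0.1482·11 + 0.1654·75 + 0.0658·89 = 127.1146
  x_2 = 0.1153·68 + 0.1016·66 + 1.1466·84 + 0.1463·54 + 0.1287·57 + 0.0794·11 + 0.0678·75 + 0.0678·89 = 138.0798
  x_3 = 0.1146·68 + 0.1458·66 + 0.1788·84 + 1.1799·54 + 0.1577·57 + 0.1082·11 + 0.1552·75 + 0.0998·89 = 126.8494
  x_4 = 0.1330·68 + 0.0777·66 + 0.0810·84 + 0.1526·54 + 1.1371·57 + 0.1368·11 + 0.1371·75 + 0.0938·89 = 114.1691
  x_5 = 0.1439·68 + 0.1220·66 + 0.1221·84 + 0.1108·54 + 0.1141·57 + 1.0889·11 + 0.1525·75 + 0.0623·89 = 69.5456
  x_6 = 0.1706·68 + 0.1115·66 + 0.1792·84 + 0.1835·54 + 0.1753·57 + 0.1702·11 + 1.1241·75 + 0.1146·89 = 150.2907
  x_7 = 0.0558·68 + 0.0778·66 + 0.0809·84 + 0.1588·54 + 0.1106·57 + 0.0633·11 + 0.1090·75 + 1.0726·89 = 134.9429

L[5,7] = 0.0623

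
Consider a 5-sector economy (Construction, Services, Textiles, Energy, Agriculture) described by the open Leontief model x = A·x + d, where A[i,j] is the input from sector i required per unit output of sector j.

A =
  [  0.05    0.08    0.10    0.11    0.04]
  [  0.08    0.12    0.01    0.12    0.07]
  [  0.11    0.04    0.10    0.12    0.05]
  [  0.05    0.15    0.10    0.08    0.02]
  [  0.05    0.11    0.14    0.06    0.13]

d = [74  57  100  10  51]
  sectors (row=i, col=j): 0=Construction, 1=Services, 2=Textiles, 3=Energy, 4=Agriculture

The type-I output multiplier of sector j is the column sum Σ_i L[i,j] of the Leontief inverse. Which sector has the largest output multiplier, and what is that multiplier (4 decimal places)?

Form M = I − A:
  [  0.95   -0.08   -0.10   -0.11   -0.04]
  [ -0.08    0.88   -0.01   -0.12   -0.07]
  [ -0.11   -0.04    0.90   -0.12   -0.05]
  [ -0.05   -0.15   -0.10    0.92   -0.02]
  [ -0.05   -0.11   -0.14   -0.06    0.87]
Leontief inverse L = M⁻¹:
  [  1.0960    0.1459    0.1545    0.1751    0.0750]
  [  0.1238    1.1961    0.0649    0.1865    0.1099]
  [  0.1589    0.1109    1.1649    0.1911    0.0876]
  [  0.0994    0.2192    0.1503    1.1508    0.0573]
  [  0.1111    0.1926    0.2149    0.1438    1.1857]
Total output x = L · d:
  x_0 = 1.0960·74 + 0.1459·57 + 0.1545·100 + 0.1751·10 + 0.0750·51 = 110.4482
  x_1 = 0.1238·74 + 1.1961·57 + 0.0649·100 + 0.1865·10 + 0.1099·51 = 91.2997
  x_2 = 0.1589·74 + 0.1109·57 + 1.1649·100 + 0.1911·10 + 0.0876·51 = 140.9421
  x_3 = 0.0994·74 + 0.2192·57 + 0.1503·100 + 1.1508·10 + 0.0573·51 = 49.3081
  x_4 = 0.1111·74 + 0.1926·57 + 0.2149·100 + 0.1438·10 + 1.1857·51 = 102.5928
Output multipliers (column sums of L):
  Construction: 1.5892
  Services: 1.8647
  Textiles: 1.7494
  Energy: 1.8472
  Agriculture: 1.5155

Services (1.8647)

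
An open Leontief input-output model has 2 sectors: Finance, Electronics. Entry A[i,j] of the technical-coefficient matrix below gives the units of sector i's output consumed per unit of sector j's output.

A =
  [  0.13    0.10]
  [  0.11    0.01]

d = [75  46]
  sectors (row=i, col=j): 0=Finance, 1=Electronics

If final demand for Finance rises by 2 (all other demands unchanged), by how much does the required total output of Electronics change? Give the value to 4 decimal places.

Form M = I − A:
  [  0.87   -0.10]
  [ -0.11    0.99]
Leontief inverse L = M⁻¹:
  [  1.1643    0.1176]
  [  0.1294    1.0232]
Total output x = L · d:
  x_0 = 1.1643·75 + 0.1176·46 = 92.7320
  x_1 = 0.1294·75 + 1.0232·46 = 56.7682
Δx_1 = L[1,0] · Δd_0 = 0.1294 · 2 = 0.2587

0.2587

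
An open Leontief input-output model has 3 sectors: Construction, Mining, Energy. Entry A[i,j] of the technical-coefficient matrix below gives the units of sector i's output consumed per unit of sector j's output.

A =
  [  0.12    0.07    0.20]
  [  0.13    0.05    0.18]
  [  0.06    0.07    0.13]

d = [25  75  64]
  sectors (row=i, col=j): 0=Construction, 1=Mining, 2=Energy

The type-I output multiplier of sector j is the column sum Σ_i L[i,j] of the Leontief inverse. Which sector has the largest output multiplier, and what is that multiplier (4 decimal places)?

Form M = I − A:
  [  0.88   -0.07   -0.20]
  [ -0.13    0.95   -0.18]
  [ -0.06   -0.07    0.87]
Leontief inverse L = M⁻¹:
  [  1.1722    0.1079    0.2918]
  [  0.1784    1.0853    0.2656]
  [  0.0952    0.0948    1.1909]
Total output x = L · d:
  x_0 = 1.1722·25 + 0.1079·75 + 0.2918·64 = 56.0697
  x_1 = 0.1784·25 + 1.0853·75 + 0.2656·64 = 102.8591
  x_2 = 0.0952·25 + 0.0948·75 + 1.1909·64 = 85.7061
Output multipliers (column sums of L):
  Construction: 1.4458
  Mining: 1.2880
  Energy: 1.7483

Energy (1.7483)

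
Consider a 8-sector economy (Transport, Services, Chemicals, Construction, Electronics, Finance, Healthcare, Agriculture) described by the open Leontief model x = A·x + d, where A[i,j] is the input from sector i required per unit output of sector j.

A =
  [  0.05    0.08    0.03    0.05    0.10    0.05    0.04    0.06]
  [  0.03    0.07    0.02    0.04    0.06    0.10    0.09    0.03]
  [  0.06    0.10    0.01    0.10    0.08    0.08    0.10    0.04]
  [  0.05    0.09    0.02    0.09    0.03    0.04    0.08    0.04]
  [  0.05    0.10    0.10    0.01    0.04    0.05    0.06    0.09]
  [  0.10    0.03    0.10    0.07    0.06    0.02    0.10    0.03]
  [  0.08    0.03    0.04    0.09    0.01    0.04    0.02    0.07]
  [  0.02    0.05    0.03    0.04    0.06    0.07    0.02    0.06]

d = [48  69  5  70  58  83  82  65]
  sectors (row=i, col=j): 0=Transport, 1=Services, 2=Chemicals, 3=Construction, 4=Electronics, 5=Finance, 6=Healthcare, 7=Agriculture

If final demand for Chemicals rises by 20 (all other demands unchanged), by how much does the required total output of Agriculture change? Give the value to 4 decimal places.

Form M = I − A:
  [  0.95   -0.08   -0.03   -0.05   -0.10   -0.05   -0.04   -0.06]
  [ -0.03    0.93   -0.02   -0.04   -0.06   -0.10   -0.09   -0.03]
  [ -0.06   -0.10    0.99   -0.10   -0.08   -0.08   -0.10   -0.04]
  [ -0.05   -0.09   -0.02    0.91   -0.03   -0.04   -0.08   -0.04]
  [ -0.05   -0.10   -0.10   -0.01    0.96   -0.05   -0.06   -0.09]
  [ -0.10   -0.03   -0.10   -0.07   -0.06    0.98   -0.10   -0.03]
  [ -0.08   -0.03   -0.04   -0.09   -0.01   -0.04    0.98   -0.07]
  [ -0.02   -0.05   -0.03   -0.04   -0.06   -0.07   -0.02    0.94]
Leontief inverse L = M⁻¹:
  [  1.0946    0.1385    0.0695    0.0969    0.1452    0.0984    0.0935    0.1054]
  [  0.0776    1.1208    0.0593    0.0893    0.1008    0.1429    0.1417    0.0718]
  [  0.1178    0.1685    1.0570    0.1625    0.1321    0.1363    0.1653    0.0941]
  [  0.0930    0.1427    0.0520    1.1397    0.0702    0.0847    0.1298    0.0803]
  [  0.0987    0.1616    0.1375    0.0655    1.0920    0.1058    0.1187    0.1369]
  [  0.1523    0.0965    0.1376    0.1306    0.1112    1.0725    0.1577    0.0808]
  [  0.1163    0.0778    0.0668    0.1335    0.0492    0.0782    1.0631    0.1048]
  [  0.0553    0.0932    0.0610    0.0772    0.0947    0.1059    0.0623    1.0933]
Total output x = L · d:
  x_0 = 1.0946·48 + 0.1385·69 + 0.0695·5 + 0.0969·70 + 0.1452·58 + 0.0984·83 + 0.0935·82 + 0.1054·65 = 100.3236
  x_1 = 0.0776·48 + 1.1208·69 + 0.0593·5 + 0.0893·70 + 0.1008·58 + 0.1429·83 + 0.1417·82 + 0.0718·65 = 121.5988
  x_2 = 0.1178·48 + 0.1685·69 + 1.0570·5 + 0.1625·70 + 0.1321·58 + 0.1363·83 + 0.1653·82 + 0.0941·65 = 72.5904
  x_3 = 0.0930·48 + 0.1427·69 + 0.0520·5 + 1.1397·70 + 0.0702·58 + 0.0847·83 + 0.1298·82 + 0.0803·65 = 121.3116
  x_4 = 0.0987·48 + 0.1616·69 + 0.1375·5 + 0.0655·70 + 1.0920·58 + 0.1058·83 + 0.1187·82 + 0.1369·65 = 111.9066
  x_5 = 0.1523·48 + 0.0965·69 + 0.1376·5 + 0.1306·70 + 0.1112·58 + 1.0725·83 + 0.1577·82 + 0.0808·65 = 137.4478
  x_6 = 0.1163·48 + 0.0778·69 + 0.0668·5 + 0.1335·70 + 0.0492·58 + 0.0782·83 + 1.0631·82 + 0.1048·65 = 123.9589
  x_7 = 0.0553·48 + 0.0932·69 + 0.0610·5 + 0.0772·70 + 0.0947·58 + 0.1059·83 + 0.0623·82 + 1.0933·65 = 105.2463
Δx_7 = L[7,2] · Δd_2 = 0.0610 · 20 = 1.2205

1.2205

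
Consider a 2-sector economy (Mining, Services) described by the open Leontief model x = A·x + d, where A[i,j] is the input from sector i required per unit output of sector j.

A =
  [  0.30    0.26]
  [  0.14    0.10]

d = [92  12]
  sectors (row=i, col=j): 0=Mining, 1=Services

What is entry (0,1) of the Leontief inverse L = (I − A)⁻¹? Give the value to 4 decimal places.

L[0,1] = 0.4380

Form M = I − A:
  [  0.70   -0.26]
  [ -0.14    0.90]
Leontief inverse L = M⁻¹:
  [  1.5162    0.4380]
  [  0.2358    1.1792]
Total output x = L · d:
  x_0 = 1.5162·92 + 0.4380·12 = 144.7439
  x_1 = 0.2358·92 + 1.1792·12 = 35.8491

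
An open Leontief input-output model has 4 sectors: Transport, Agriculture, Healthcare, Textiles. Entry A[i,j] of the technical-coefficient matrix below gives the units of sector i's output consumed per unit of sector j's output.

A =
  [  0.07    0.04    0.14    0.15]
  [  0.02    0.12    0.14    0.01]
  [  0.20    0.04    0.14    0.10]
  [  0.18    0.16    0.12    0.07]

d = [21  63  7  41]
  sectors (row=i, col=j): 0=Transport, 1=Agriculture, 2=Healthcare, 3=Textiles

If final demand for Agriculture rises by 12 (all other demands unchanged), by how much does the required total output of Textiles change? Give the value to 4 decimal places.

2.7928

Form M = I − A:
  [  0.93   -0.04   -0.14   -0.15]
  [ -0.02    0.88   -0.14   -0.01]
  [ -0.20   -0.04    0.86   -0.10]
  [ -0.18   -0.16   -0.12    0.93]
Leontief inverse L = M⁻¹:
  [  1.1702    0.1031    0.2373    0.2154]
  [  0.0788    1.1580    0.2080    0.0475]
  [  0.3083    0.1049    1.2560    0.1859]
  [  0.2798    0.2327    0.2438    1.1491]
Total output x = L · d:
  x_0 = 1.1702·21 + 0.1031·63 + 0.2373·7 + 0.2154·41 = 41.5639
  x_1 = 0.0788·21 + 1.1580·63 + 0.2080·7 + 0.0475·41 = 78.0168
  x_2 = 0.3083·21 + 0.1049·63 + 1.2560·7 + 0.1859·41 = 29.4993
  x_3 = 0.2798·21 + 0.2327·63 + 0.2438·7 + 1.1491·41 = 69.3593
Δx_3 = L[3,1] · Δd_1 = 0.2327 · 12 = 2.7928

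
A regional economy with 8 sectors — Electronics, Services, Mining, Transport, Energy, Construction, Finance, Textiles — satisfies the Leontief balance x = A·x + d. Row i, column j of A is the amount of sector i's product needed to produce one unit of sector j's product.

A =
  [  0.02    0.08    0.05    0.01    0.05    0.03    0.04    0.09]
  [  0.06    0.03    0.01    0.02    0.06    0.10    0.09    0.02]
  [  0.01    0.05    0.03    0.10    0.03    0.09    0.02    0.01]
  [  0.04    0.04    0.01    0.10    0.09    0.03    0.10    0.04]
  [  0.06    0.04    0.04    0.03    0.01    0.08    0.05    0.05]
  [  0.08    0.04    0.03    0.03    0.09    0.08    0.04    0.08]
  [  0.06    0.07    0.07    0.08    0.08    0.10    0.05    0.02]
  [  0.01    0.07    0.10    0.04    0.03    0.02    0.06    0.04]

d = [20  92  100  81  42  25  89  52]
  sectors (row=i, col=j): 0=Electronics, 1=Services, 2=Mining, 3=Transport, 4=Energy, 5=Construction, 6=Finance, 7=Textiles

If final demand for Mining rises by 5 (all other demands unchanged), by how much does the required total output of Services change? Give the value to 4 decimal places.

Form M = I − A:
  [  0.98   -0.08   -0.05   -0.01   -0.05   -0.03   -0.04   -0.09]
  [ -0.06    0.97   -0.01   -0.02   -0.06   -0.10   -0.09   -0.02]
  [ -0.01   -0.05    0.97   -0.10   -0.03   -0.09   -0.02   -0.01]
  [ -0.04   -0.04   -0.01    0.90   -0.09   -0.03   -0.10   -0.04]
  [ -0.06   -0.04   -0.04   -0.03    0.99   -0.08   -0.05   -0.05]
  [ -0.08   -0.04   -0.03   -0.03   -0.09    0.92   -0.04   -0.08]
  [ -0.06   -0.07   -0.07   -0.08   -0.08   -0.10    0.95   -0.02]
  [ -0.01   -0.07   -0.10   -0.04   -0.03   -0.02   -0.06    0.96]
Leontief inverse L = M⁻¹:
  [  1.0464    0.1121    0.0784    0.0398    0.0818    0.0731    0.0752    0.1148]
  [  0.0943    1.0661    0.0397    0.0510    0.1005    0.1481    0.1261    0.0538]
  [  0.0394    0.0777    1.0498    0.1321    0.0680    0.1296    0.0564    0.0373]
  [  0.0768    0.0806    0.0429    1.1421    0.1355    0.0821    0.1472    0.0739]
  [  0.0875    0.0730    0.0670    0.0599    1.0466    0.1211    0.0835    0.0793]
  [  0.1151    0.0822    0.0661    0.0652    0.1319    1.1313    0.0830    0.1188]
  [  0.1027    0.1151    0.1041    0.1257    0.1324    0.1627    1.1010    0.0617]
  [  0.0366    0.1015    0.1248    0.0766    0.0646    0.0660    0.0951    1.0626]
Total output x = L · d:
  x_0 = 1.0464·20 + 0.1121·92 + 0.0784·100 + 0.0398·81 + 0.0818·42 + 0.0731·25 + 0.0752·89 + 0.1148·52 = 60.2250
  x_1 = 0.0943·20 + 1.0661·92 + 0.0397·100 + 0.0510·81 + 0.1005·42 + 0.1481·25 + 0.1261·89 + 0.0538·52 = 130.0196
  x_2 = 0.0394·20 + 0.0777·92 + 1.0498·100 + 0.1321·81 + 0.0680·42 + 0.1296·25 + 0.0564·89 + 0.0373·52 = 136.6773
  x_3 = 0.0768·20 + 0.0806·92 + 0.0429·100 + 1.1421·81 + 0.1355·42 + 0.0821·25 + 0.1472·89 + 0.0739·52 = 130.4450
  x_4 = 0.0875·20 + 0.0730·92 + 0.0670·100 + 0.0599·81 + 1.0466·42 + 0.1211·25 + 0.0835·89 + 0.0793·52 = 78.5569
  x_5 = 0.1151·20 + 0.0822·92 + 0.0661·100 + 0.0652·81 + 0.1319·42 + 1.1313·25 + 0.0830·89 + 0.1188·52 = 69.1440
  x_6 = 0.1027·20 + 0.1151·92 + 0.1041·100 + 0.1257·81 + 0.1324·42 + 0.1627·25 + 1.1010·89 + 0.0617·52 = 144.0566
  x_7 = 0.0366·20 + 0.1015·92 + 0.1248·100 + 0.0766·81 + 0.0646·42 + 0.0660·25 + 0.0951·89 + 1.0626·52 = 96.8460
Δx_1 = L[1,2] · Δd_2 = 0.0397 · 5 = 0.1987

0.1987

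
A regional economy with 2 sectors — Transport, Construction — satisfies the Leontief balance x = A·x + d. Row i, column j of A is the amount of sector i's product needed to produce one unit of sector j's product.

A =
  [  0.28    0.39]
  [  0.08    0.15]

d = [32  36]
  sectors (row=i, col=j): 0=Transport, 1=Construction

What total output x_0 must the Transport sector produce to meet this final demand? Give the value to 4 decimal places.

Form M = I − A:
  [  0.72   -0.39]
  [ -0.08    0.85]
Leontief inverse L = M⁻¹:
  [  1.4635    0.6715]
  [  0.1377    1.2397]
Total output x = L · d:
  x_0 = 1.4635·32 + 0.6715·36 = 71.0055
  x_1 = 0.1377·32 + 1.2397·36 = 49.0358

71.0055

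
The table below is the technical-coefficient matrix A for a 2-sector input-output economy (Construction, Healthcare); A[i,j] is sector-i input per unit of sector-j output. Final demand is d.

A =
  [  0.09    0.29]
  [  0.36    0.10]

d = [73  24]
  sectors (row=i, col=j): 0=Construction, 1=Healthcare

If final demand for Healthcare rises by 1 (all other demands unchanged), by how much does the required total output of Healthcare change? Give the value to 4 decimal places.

Form M = I − A:
  [  0.91   -0.29]
  [ -0.36    0.90]
Leontief inverse L = M⁻¹:
  [  1.2594    0.4058]
  [  0.5038    1.2734]
Total output x = L · d:
  x_0 = 1.2594·73 + 0.4058·24 = 101.6793
  x_1 = 0.5038·73 + 1.2734·24 = 67.3384
Δx_1 = L[1,1] · Δd_1 = 1.2734 · 1 = 1.2734

1.2734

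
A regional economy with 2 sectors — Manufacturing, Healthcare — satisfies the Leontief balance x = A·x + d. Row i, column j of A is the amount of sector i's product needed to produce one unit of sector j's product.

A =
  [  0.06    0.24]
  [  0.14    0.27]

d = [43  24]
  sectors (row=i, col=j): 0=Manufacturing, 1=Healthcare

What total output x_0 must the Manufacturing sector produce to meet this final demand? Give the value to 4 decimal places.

56.9261

Form M = I − A:
  [  0.94   -0.24]
  [ -0.14    0.73]
Leontief inverse L = M⁻¹:
  [  1.1186    0.3678]
  [  0.2145    1.4404]
Total output x = L · d:
  x_0 = 1.1186·43 + 0.3678·24 = 56.9261
  x_1 = 0.2145·43 + 1.4404·24 = 43.7941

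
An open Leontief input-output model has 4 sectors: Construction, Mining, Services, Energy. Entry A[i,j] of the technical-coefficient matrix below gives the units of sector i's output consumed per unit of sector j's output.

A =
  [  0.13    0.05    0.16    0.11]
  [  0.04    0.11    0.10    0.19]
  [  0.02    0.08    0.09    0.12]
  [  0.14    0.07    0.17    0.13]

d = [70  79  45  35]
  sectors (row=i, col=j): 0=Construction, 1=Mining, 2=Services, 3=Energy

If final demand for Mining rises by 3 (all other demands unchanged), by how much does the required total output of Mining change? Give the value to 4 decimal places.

3.5136

Form M = I − A:
  [  0.87   -0.05   -0.16   -0.11]
  [ -0.04    0.89   -0.10   -0.19]
  [ -0.02   -0.08    0.91   -0.12]
  [ -0.14   -0.07   -0.17    0.87]
Leontief inverse L = M⁻¹:
  [  1.1942    0.1071    0.2610    0.2104]
  [  0.1063    1.1712    0.2029    0.2972]
  [  0.0637    0.1232    1.1601    0.1950]
  [  0.2132    0.1355    0.2850    1.2453]
Total output x = L · d:
  x_0 = 1.1942·70 + 0.1071·79 + 0.2610·45 + 0.2104·35 = 111.1660
  x_1 = 0.1063·70 + 1.1712·79 + 0.2029·45 + 0.2972·35 = 119.5013
  x_2 = 0.0637·70 + 0.1232·79 + 1.1601·45 + 0.1950·35 = 73.2179
  x_3 = 0.2132·70 + 0.1355·79 + 0.2850·45 + 1.2453·35 = 82.0407
Δx_1 = L[1,1] · Δd_1 = 1.1712 · 3 = 3.5136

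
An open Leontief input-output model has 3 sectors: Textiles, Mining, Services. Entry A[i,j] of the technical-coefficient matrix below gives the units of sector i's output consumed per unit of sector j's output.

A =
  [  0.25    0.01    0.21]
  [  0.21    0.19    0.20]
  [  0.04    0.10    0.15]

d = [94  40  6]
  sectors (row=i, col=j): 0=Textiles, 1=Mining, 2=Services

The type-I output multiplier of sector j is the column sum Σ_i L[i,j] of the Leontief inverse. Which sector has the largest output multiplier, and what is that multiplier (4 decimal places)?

Services (1.9898)

Form M = I − A:
  [  0.75   -0.01   -0.21]
  [ -0.21    0.81   -0.20]
  [ -0.04   -0.10    0.85]
Leontief inverse L = M⁻¹:
  [  1.3690    0.0604    0.3525]
  [  0.3819    1.2884    0.3975]
  [  0.1094    0.1544    1.2398]
Total output x = L · d:
  x_0 = 1.3690·94 + 0.0604·40 + 0.3525·6 = 133.2217
  x_1 = 0.3819·94 + 1.2884·40 + 0.3975·6 = 89.8217
  x_2 = 0.1094·94 + 0.1544·40 + 1.2398·6 = 23.8953
Output multipliers (column sums of L):
  Textiles: 1.8603
  Mining: 1.5032
  Services: 1.9898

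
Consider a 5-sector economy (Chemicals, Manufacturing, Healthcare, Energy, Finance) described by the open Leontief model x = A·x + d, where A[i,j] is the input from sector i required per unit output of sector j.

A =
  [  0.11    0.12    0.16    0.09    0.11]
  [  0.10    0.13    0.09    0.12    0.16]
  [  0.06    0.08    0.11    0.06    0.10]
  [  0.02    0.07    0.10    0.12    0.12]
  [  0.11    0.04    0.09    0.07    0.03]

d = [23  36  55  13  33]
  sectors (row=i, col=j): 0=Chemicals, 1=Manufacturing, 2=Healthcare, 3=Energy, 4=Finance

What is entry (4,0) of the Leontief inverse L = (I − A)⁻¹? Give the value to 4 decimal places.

L[4,0] = 0.1607

Form M = I − A:
  [  0.89   -0.12   -0.16   -0.09   -0.11]
  [ -0.10    0.87   -0.09   -0.12   -0.16]
  [ -0.06   -0.08    0.89   -0.06   -0.10]
  [ -0.02   -0.07   -0.10    0.88   -0.12]
  [ -0.11   -0.04   -0.09   -0.07    0.97]
Leontief inverse L = M⁻¹:
  [  1.1989    0.2168    0.2814    0.1892    0.2241]
  [  0.1907    1.2256    0.2109    0.2227    0.2731]
  [  0.1213    0.1447    1.1922    0.1274    0.1763]
  [  0.0781    0.1322    0.1810    1.1904    0.1966]
  [  0.1607    0.0981    0.1643    0.1284    1.0981]
Total output x = L · d:
  x_0 = 1.1989·23 + 0.2168·36 + 0.2814·55 + 0.1892·13 + 0.2241·33 = 60.7079
  x_1 = 0.1907·23 + 1.2256·36 + 0.2109·55 + 0.2227·13 + 0.2731·33 = 72.0107
  x_2 = 0.1213·23 + 0.1447·36 + 1.1922·55 + 0.1274·13 + 0.1763·33 = 81.0438
  x_3 = 0.0781·23 + 0.1322·36 + 0.1810·55 + 1.1904·13 + 0.1966·33 = 38.4770
  x_4 = 0.1607·23 + 0.0981·36 + 0.1643·55 + 0.1284·13 + 1.0981·33 = 54.1708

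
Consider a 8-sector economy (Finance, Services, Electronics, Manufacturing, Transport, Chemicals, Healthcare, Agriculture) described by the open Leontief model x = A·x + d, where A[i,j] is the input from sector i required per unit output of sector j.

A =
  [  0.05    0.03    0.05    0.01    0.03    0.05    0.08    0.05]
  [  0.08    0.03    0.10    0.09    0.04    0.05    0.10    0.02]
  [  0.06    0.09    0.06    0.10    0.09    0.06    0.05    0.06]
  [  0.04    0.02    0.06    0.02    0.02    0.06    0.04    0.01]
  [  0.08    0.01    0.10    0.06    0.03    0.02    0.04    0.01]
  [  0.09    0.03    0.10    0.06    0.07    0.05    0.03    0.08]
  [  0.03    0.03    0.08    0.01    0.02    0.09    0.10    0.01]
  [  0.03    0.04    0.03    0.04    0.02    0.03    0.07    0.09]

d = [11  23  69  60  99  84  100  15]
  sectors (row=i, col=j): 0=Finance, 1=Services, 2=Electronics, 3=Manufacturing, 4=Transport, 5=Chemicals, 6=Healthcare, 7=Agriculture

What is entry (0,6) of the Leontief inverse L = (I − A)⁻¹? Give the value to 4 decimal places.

Form M = I − A:
  [  0.95   -0.03   -0.05   -0.01   -0.03   -0.05   -0.08   -0.05]
  [ -0.08    0.97   -0.10   -0.09   -0.04   -0.05   -0.10   -0.02]
  [ -0.06   -0.09    0.94   -0.10   -0.09   -0.06   -0.05   -0.06]
  [ -0.04   -0.02   -0.06    0.98   -0.02   -0.06   -0.04   -0.01]
  [ -0.08   -0.01   -0.10   -0.06    0.97   -0.02   -0.04   -0.01]
  [ -0.09   -0.03   -0.10   -0.06   -0.07    0.95   -0.03   -0.08]
  [ -0.03   -0.03   -0.08   -0.01   -0.02   -0.09    0.90   -0.01]
  [ -0.03   -0.04   -0.03   -0.04   -0.02   -0.03   -0.07    0.91]
Leontief inverse L = M⁻¹:
  [  1.0833    0.0529    0.0931    0.0382    0.0552    0.0831    0.1202    0.0765]
  [  0.1277    1.0635    0.1619    0.1300    0.0770    0.0992    0.1552    0.0538]
  [  0.1158    0.1237    1.1304    0.1476    0.1288    0.1096    0.1104    0.0975]
  [  0.0681    0.0390    0.0950    1.0442    0.0423    0.0860    0.0692    0.0311]
  [  0.1131    0.0348    0.1411    0.0889    1.0569    0.0530    0.0771    0.0344]
  [  0.1387    0.0636    0.1593    0.1027    0.1069    1.0937    0.0833    0.1189]
  [  0.0685    0.0565    0.1299    0.0433    0.0510    0.1280    1.1421    0.0384]
  [  0.0605    0.0615    0.0700    0.0664    0.0420    0.0616    0.1098    1.1160]
Total output x = L · d:
  x_0 = 1.0833·11 + 0.0529·23 + 0.0931·69 + 0.0382·60 + 0.0552·99 + 0.0831·84 + 0.1202·100 + 0.0765·15 = 47.4551
  x_1 = 0.1277·11 + 1.0635·23 + 0.1619·69 + 0.1300·60 + 0.0770·99 + 0.0992·84 + 0.1552·100 + 0.0538·15 = 77.1128
  x_2 = 0.1158·11 + 0.1237·23 + 1.1304·69 + 0.1476·60 + 0.1288·99 + 0.1096·84 + 0.1104·100 + 0.0975·15 = 125.4258
  x_3 = 0.0681·11 + 0.0390·23 + 0.0950·69 + 1.0442·60 + 0.0423·99 + 0.0860·84 + 0.0692·100 + 0.0311·15 = 89.6577
  x_4 = 0.1131·11 + 0.0348·23 + 0.1411·69 + 0.0889·60 + 1.0569·99 + 0.0530·84 + 0.0771·100 + 0.0344·15 = 134.4239
  x_5 = 0.1387·11 + 0.0636·23 + 0.1593·69 + 0.1027·60 + 0.1069·99 + 1.0937·84 + 0.0833·100 + 0.1189·15 = 132.7125
  x_6 = 0.0685·11 + 0.0565·23 + 0.1299·69 + 0.0433·60 + 0.0510·99 + 0.1280·84 + 1.1421·100 + 0.0384·15 = 144.1996
  x_7 = 0.0605·11 + 0.0615·23 + 0.0700·69 + 0.0664·60 + 0.0420·99 + 0.0616·84 + 0.1098·100 + 1.1160·15 = 47.9352

L[0,6] = 0.1202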